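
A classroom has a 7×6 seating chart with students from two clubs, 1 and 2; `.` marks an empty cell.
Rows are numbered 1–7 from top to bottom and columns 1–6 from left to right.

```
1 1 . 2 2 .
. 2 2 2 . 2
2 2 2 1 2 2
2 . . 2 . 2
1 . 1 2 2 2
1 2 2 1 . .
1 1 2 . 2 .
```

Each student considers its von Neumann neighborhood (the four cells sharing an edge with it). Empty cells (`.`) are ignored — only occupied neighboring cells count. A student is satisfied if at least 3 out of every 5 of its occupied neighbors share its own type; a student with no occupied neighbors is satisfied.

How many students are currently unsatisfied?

Row 1: (1,1)1 1/1 ✓ · (1,2)1 1/2 ✗ · (1,4)2 2/2 ✓ · (1,5)2 1/1 ✓
Row 2: (2,2)2 2/3 ✓ · (2,3)2 3/3 ✓ · (2,4)2 2/3 ✓ · (2,6)2 1/1 ✓
Row 3: (3,1)2 2/2 ✓ · (3,2)2 3/3 ✓ · (3,3)2 2/3 ✓ · (3,4)1 0/4 ✗ · (3,5)2 1/2 ✗ · (3,6)2 3/3 ✓
Row 4: (4,1)2 1/2 ✗ · (4,4)2 1/2 ✗ · (4,6)2 2/2 ✓
Row 5: (5,1)1 1/2 ✗ · (5,3)1 0/2 ✗ · (5,4)2 2/4 ✗ · (5,5)2 2/2 ✓ · (5,6)2 2/2 ✓
Row 6: (6,1)1 2/3 ✓ · (6,2)2 1/3 ✗ · (6,3)2 2/4 ✗ · (6,4)1 0/2 ✗
Row 7: (7,1)1 2/2 ✓ · (7,2)1 1/3 ✗ · (7,3)2 1/2 ✗ · (7,5)2 0/0 ✓
Unsatisfied: (1,2), (3,4), (3,5), (4,1), (4,4), (5,1), (5,3), (5,4), (6,2), (6,3), (6,4), (7,2), (7,3) — 13 in total.

13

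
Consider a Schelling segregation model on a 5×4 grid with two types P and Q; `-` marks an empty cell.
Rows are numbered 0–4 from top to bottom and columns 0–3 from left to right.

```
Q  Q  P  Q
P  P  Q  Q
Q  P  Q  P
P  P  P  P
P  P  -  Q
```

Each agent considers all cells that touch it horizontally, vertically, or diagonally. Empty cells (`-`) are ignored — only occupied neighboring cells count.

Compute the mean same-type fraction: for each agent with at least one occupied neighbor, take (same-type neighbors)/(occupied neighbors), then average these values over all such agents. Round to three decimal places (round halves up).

Row 0: (0,0)Q 1/3 · (0,1)Q 2/5 · (0,2)P 1/5 · (0,3)Q 2/3
Row 1: (1,0)P 2/5 · (1,1)P 3/8 · (1,2)Q 4/8 · (1,3)Q 3/5
Row 2: (2,0)Q 0/5 · (2,1)P 5/8 · (2,2)Q 2/8 · (2,3)P 2/5
Row 3: (3,0)P 4/5 · (3,1)P 5/7 · (3,2)P 5/7 · (3,3)P 2/4
Row 4: (4,0)P 3/3 · (4,1)P 4/4 · (4,3)Q 0/2
Sum over 19 agents: 1/3 + 2/5 + 1/5 + 2/3 + 2/5 + 3/8 + 4/8 + 3/5 + 0/5 + 5/8 + 2/8 + 2/5 + 4/5 + 5/7 + 5/7 + 2/4 + 3/3 + 4/4 + 0/2 = 1327/140; mean = 1327/140 ÷ 19 = 1327/2660 = 0.498872… → 0.499.

0.499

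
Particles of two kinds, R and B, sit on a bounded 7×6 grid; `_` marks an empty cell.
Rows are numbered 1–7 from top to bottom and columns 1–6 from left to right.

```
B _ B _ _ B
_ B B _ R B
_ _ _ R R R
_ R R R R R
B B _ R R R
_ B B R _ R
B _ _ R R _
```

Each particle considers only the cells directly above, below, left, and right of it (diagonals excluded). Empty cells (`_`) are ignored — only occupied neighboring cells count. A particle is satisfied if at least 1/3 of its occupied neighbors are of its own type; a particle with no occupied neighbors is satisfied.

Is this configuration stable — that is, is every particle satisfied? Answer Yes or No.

Yes

Row 1: (1,1)B 0/0 ✓ · (1,3)B 1/1 ✓ · (1,6)B 1/1 ✓
Row 2: (2,2)B 1/1 ✓ · (2,3)B 2/2 ✓ · (2,5)R 1/2 ✓ · (2,6)B 1/3 ✓
Row 3: (3,4)R 2/2 ✓ · (3,5)R 4/4 ✓ · (3,6)R 2/3 ✓
Row 4: (4,2)R 1/2 ✓ · (4,3)R 2/2 ✓ · (4,4)R 4/4 ✓ · (4,5)R 4/4 ✓ · (4,6)R 3/3 ✓
Row 5: (5,1)B 1/1 ✓ · (5,2)B 2/3 ✓ · (5,4)R 3/3 ✓ · (5,5)R 3/3 ✓ · (5,6)R 3/3 ✓
Row 6: (6,2)B 2/2 ✓ · (6,3)B 1/2 ✓ · (6,4)R 2/3 ✓ · (6,6)R 1/1 ✓
Row 7: (7,1)B 0/0 ✓ · (7,4)R 2/2 ✓ · (7,5)R 1/1 ✓
All meet the threshold, so the configuration is stable.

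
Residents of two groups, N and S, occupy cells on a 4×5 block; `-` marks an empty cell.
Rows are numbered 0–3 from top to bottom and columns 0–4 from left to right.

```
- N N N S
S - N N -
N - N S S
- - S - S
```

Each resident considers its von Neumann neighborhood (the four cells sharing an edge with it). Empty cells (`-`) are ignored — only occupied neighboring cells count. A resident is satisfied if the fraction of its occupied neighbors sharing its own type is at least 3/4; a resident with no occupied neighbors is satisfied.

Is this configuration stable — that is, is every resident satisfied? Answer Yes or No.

(0,1)N 1/1 ok
(0,2)N 3/3 ok
(0,3)N 2/3 unhappy
(0,4)S 0/1 unhappy
(1,0)S 0/1 unhappy
(1,2)N 3/3 ok
(1,3)N 2/3 unhappy
(2,0)N 0/1 unhappy
(2,2)N 1/3 unhappy
(2,3)S 1/3 unhappy
(2,4)S 2/2 ok
(3,2)S 0/1 unhappy
(3,4)S 1/1 ok
For instance (0,3) has only 2/3 same-type neighbors, below 3/4.

No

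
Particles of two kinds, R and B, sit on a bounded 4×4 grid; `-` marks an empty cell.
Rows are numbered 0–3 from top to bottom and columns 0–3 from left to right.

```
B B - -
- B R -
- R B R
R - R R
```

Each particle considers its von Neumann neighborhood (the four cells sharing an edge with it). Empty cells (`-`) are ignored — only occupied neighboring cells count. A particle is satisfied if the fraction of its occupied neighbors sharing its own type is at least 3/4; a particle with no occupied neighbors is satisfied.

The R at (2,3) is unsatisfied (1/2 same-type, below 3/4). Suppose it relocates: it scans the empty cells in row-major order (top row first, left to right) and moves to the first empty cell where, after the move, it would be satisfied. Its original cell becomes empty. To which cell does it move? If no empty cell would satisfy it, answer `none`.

Vacating (2,3). Empty cells in order:
  (0,2): 1/2 same-type → still unsatisfied.
  (0,3): 0/0 same-type → satisfied — stop here.

(0,3)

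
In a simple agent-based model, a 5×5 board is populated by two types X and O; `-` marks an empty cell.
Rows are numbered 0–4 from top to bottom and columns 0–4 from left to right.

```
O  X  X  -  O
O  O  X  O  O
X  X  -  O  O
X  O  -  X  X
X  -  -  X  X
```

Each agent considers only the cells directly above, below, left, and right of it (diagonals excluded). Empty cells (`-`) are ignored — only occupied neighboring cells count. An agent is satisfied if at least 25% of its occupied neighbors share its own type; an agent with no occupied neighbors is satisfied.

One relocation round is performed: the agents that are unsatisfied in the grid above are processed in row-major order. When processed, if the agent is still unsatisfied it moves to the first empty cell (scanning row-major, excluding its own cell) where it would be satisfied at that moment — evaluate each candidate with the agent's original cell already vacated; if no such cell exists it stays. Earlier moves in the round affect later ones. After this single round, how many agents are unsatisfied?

Initially unsatisfied (in order): (3,1).
  (3,1) → (0,3).
Resulting grid:
O X X O O
O O X O O
X X - O O
X - - X X
X - - X X
All satisfied now.

0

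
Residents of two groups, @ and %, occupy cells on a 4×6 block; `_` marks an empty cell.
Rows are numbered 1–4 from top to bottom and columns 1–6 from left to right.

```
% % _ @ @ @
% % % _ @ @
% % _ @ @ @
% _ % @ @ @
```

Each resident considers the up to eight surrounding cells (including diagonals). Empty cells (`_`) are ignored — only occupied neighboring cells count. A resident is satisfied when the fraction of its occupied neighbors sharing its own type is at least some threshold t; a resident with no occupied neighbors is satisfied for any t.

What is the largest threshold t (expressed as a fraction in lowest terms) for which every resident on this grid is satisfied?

1/3

(1,1)% 3/3
(1,2)% 4/4
(1,4)@ 2/3
(1,5)@ 4/4
(1,6)@ 3/3
(2,1)% 5/5
(2,2)% 6/6
(2,3)% 3/5
(2,5)@ 7/7
(2,6)@ 5/5
(3,1)% 4/4
(3,2)% 6/6
(3,4)@ 4/6
(3,5)@ 7/7
(3,6)@ 5/5
(4,1)% 2/2
(4,3)% 1/3
(4,4)@ 3/4
(4,5)@ 5/5
(4,6)@ 3/3
The smallest same-type fraction is 1/3 at (4,3), which reduces to 1/3. Any threshold above that leaves this resident unsatisfied.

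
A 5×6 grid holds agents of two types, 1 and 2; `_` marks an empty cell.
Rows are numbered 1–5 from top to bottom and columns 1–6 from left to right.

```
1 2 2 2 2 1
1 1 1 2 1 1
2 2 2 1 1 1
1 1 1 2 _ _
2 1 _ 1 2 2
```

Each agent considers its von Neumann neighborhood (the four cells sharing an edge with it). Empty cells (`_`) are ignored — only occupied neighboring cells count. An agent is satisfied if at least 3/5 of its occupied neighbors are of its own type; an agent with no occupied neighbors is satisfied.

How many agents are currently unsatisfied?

19

(1,1)1 1/2 ✗
(1,2)2 1/3 ✗
(1,3)2 2/3 ✓
(1,4)2 3/3 ✓
(1,5)2 1/3 ✗
(1,6)1 1/2 ✗
(2,1)1 2/3 ✓
(2,2)1 2/4 ✗
(2,3)1 1/4 ✗
(2,4)2 1/4 ✗
(2,5)1 2/4 ✗
(2,6)1 3/3 ✓
(3,1)2 1/3 ✗
(3,2)2 2/4 ✗
(3,3)2 1/4 ✗
(3,4)1 1/4 ✗
(3,5)1 3/3 ✓
(3,6)1 2/2 ✓
(4,1)1 1/3 ✗
(4,2)1 3/4 ✓
(4,3)1 1/3 ✗
(4,4)2 0/3 ✗
(5,1)2 0/2 ✗
(5,2)1 1/2 ✗
(5,4)1 0/2 ✗
(5,5)2 1/2 ✗
(5,6)2 1/1 ✓
Unsatisfied: (1,1), (1,2), (1,5), (1,6), (2,2), (2,3), (2,4), (2,5), (3,1), (3,2), (3,3), (3,4), (4,1), (4,3), (4,4), (5,1), (5,2), (5,4), (5,5) — 19 in total.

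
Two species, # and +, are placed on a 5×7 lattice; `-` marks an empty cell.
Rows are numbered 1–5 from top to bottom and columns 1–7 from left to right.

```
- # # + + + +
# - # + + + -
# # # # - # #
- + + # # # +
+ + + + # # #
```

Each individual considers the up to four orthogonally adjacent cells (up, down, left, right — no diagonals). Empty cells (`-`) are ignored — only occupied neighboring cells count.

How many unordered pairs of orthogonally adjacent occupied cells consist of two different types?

12

Scan each occupied cell's neighbors to the right and below so each pair is counted once.
From row 1: 1 unlike of 9 pairs (running 1/9).
From row 2: 3 unlike of 7 pairs (running 4/16).
From row 3: 3 unlike of 9 pairs (running 7/25).
From row 4: 4 unlike of 11 pairs (running 11/36).
From row 5: 1 unlike of 6 pairs (running 12/42).
Total adjacent occupied pairs: 42; unlike-type pairs: 12.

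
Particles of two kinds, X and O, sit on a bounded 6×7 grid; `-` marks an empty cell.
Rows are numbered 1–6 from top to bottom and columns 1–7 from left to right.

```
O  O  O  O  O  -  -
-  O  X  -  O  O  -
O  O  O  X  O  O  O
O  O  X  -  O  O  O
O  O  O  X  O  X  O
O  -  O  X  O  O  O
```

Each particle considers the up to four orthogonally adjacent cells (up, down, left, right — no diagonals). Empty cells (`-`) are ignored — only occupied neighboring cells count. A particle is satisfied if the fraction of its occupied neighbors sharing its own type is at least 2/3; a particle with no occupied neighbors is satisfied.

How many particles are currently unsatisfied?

Row 1: (1,1)O 1/1 ✓ · (1,2)O 3/3 ✓ · (1,3)O 2/3 ✓ · (1,4)O 2/2 ✓ · (1,5)O 2/2 ✓
Row 2: (2,2)O 2/3 ✓ · (2,3)X 0/3 ✗ · (2,5)O 3/3 ✓ · (2,6)O 2/2 ✓
Row 3: (3,1)O 2/2 ✓ · (3,2)O 4/4 ✓ · (3,3)O 1/4 ✗ · (3,4)X 0/2 ✗ · (3,5)O 3/4 ✓ · (3,6)O 4/4 ✓ · (3,7)O 2/2 ✓
Row 4: (4,1)O 3/3 ✓ · (4,2)O 3/4 ✓ · (4,3)X 0/3 ✗ · (4,5)O 3/3 ✓ · (4,6)O 3/4 ✓ · (4,7)O 3/3 ✓
Row 5: (5,1)O 3/3 ✓ · (5,2)O 3/3 ✓ · (5,3)O 2/4 ✗ · (5,4)X 1/3 ✗ · (5,5)O 2/4 ✗ · (5,6)X 0/4 ✗ · (5,7)O 2/3 ✓
Row 6: (6,1)O 1/1 ✓ · (6,3)O 1/2 ✗ · (6,4)X 1/3 ✗ · (6,5)O 2/3 ✓ · (6,6)O 2/3 ✓ · (6,7)O 2/2 ✓
Unsatisfied: (2,3), (3,3), (3,4), (4,3), (5,3), (5,4), (5,5), (5,6), (6,3), (6,4) — 10 in total.

10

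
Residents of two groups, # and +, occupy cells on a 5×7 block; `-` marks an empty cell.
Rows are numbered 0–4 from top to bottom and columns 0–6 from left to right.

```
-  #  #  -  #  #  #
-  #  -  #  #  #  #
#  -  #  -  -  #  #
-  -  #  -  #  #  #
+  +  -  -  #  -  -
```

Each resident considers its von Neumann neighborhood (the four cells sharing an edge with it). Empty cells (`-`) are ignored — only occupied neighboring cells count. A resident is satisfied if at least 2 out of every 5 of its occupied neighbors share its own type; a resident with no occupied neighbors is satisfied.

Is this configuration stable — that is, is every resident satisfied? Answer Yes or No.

Row 0: (0,1)# 2/2 satisfied · (0,2)# 1/1 satisfied · (0,4)# 2/2 satisfied · (0,5)# 3/3 satisfied · (0,6)# 2/2 satisfied
Row 1: (1,1)# 1/1 satisfied · (1,3)# 1/1 satisfied · (1,4)# 3/3 satisfied · (1,5)# 4/4 satisfied · (1,6)# 3/3 satisfied
Row 2: (2,0)# 0/0 satisfied · (2,2)# 1/1 satisfied · (2,5)# 3/3 satisfied · (2,6)# 3/3 satisfied
Row 3: (3,2)# 1/1 satisfied · (3,4)# 2/2 satisfied · (3,5)# 3/3 satisfied · (3,6)# 2/2 satisfied
Row 4: (4,0)+ 1/1 satisfied · (4,1)+ 1/1 satisfied · (4,4)# 1/1 satisfied
All meet the threshold, so the configuration is stable.

Yes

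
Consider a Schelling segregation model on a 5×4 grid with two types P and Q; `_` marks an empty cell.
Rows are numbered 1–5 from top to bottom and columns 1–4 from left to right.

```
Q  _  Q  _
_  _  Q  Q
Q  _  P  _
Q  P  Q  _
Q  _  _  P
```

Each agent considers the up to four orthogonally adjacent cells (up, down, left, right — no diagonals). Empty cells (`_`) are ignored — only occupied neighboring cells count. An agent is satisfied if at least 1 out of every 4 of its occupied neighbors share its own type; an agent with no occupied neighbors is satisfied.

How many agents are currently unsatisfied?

(1,1)Q 0/0 ok
(1,3)Q 1/1 ok
(2,3)Q 2/3 ok
(2,4)Q 1/1 ok
(3,1)Q 1/1 ok
(3,3)P 0/2 unhappy
(4,1)Q 2/3 ok
(4,2)P 0/2 unhappy
(4,3)Q 0/2 unhappy
(5,1)Q 1/1 ok
(5,4)P 0/0 ok
Unsatisfied: (3,3), (4,2), (4,3) — 3 in total.

3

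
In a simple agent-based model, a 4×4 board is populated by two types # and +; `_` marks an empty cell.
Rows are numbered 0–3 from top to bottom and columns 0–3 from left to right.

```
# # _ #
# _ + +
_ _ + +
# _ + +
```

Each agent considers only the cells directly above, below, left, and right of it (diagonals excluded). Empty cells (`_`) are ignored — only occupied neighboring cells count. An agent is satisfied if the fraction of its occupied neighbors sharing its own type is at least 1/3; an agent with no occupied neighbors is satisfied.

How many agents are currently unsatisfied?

1

Row 0: (0,0)# 2/2 satisfied · (0,1)# 1/1 satisfied · (0,3)# 0/1 not
Row 1: (1,0)# 1/1 satisfied · (1,2)+ 2/2 satisfied · (1,3)+ 2/3 satisfied
Row 2: (2,2)+ 3/3 satisfied · (2,3)+ 3/3 satisfied
Row 3: (3,0)# 0/0 satisfied · (3,2)+ 2/2 satisfied · (3,3)+ 2/2 satisfied
Unsatisfied: (0,3) — 1 in total.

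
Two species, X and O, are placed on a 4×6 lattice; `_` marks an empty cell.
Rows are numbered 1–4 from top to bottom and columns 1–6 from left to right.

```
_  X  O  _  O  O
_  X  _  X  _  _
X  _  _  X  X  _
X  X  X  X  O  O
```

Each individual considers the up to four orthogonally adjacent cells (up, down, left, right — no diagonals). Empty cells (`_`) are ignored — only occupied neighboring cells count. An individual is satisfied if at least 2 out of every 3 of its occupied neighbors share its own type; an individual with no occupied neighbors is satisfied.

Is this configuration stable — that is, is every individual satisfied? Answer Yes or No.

Row 1: (1,2)X 1/2 unhappy · (1,3)O 0/1 unhappy · (1,5)O 1/1 ok · (1,6)O 1/1 ok
Row 2: (2,2)X 1/1 ok · (2,4)X 1/1 ok
Row 3: (3,1)X 1/1 ok · (3,4)X 3/3 ok · (3,5)X 1/2 unhappy
Row 4: (4,1)X 2/2 ok · (4,2)X 2/2 ok · (4,3)X 2/2 ok · (4,4)X 2/3 ok · (4,5)O 1/3 unhappy · (4,6)O 1/1 ok
For instance (1,2) has only 1/2 same-type neighbors, below 2/3.

No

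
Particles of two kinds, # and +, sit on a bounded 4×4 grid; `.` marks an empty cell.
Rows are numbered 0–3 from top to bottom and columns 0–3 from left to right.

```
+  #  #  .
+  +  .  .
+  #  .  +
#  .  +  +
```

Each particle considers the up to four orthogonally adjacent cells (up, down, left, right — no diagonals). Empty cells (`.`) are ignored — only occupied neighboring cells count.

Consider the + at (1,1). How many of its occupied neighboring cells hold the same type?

Occupied neighbors of (1,1): (0,1)=#, (2,1)=#, (1,0)=+.
Same type (+): 1 of 3.

1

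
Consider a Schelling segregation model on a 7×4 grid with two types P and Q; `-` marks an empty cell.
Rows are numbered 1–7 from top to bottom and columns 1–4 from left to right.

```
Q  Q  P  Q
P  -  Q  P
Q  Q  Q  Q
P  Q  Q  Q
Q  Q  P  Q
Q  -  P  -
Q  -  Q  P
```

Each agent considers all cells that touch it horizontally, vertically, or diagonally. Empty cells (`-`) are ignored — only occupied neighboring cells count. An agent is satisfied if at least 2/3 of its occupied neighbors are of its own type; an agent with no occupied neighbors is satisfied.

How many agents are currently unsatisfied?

(1,1)Q 1/2 not
(1,2)Q 2/4 not
(1,3)P 1/4 not
(1,4)Q 1/3 not
(2,1)P 0/4 not
(2,3)Q 5/7 satisfied
(2,4)P 1/5 not
(3,1)Q 2/4 not
(3,2)Q 5/7 satisfied
(3,3)Q 6/7 satisfied
(3,4)Q 4/5 satisfied
(4,1)P 0/5 not
(4,2)Q 6/8 satisfied
(4,3)Q 7/8 satisfied
(4,4)Q 4/5 satisfied
(5,1)Q 3/4 satisfied
(5,2)Q 4/7 not
(5,3)P 1/6 not
(5,4)Q 2/4 not
(6,1)Q 3/3 satisfied
(6,3)P 2/5 not
(7,1)Q 1/1 satisfied
(7,3)Q 0/2 not
(7,4)P 1/2 not
Unsatisfied: (1,1), (1,2), (1,3), (1,4), (2,1), (2,4), (3,1), (4,1), (5,2), (5,3), (5,4), (6,3), (7,3), (7,4) — 14 in total.

14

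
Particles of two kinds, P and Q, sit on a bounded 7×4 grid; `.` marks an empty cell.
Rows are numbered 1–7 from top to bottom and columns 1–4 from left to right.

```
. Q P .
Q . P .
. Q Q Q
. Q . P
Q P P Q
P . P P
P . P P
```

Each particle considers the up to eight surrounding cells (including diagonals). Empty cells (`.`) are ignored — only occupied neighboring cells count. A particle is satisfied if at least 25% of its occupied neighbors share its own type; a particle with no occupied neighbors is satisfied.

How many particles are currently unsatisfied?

2

Row 1: (1,2)Q 1/3 satisfied · (1,3)P 1/2 satisfied
Row 2: (2,1)Q 2/2 satisfied · (2,3)P 1/5 not
Row 3: (3,2)Q 3/4 satisfied · (3,3)Q 3/5 satisfied · (3,4)Q 1/3 satisfied
Row 4: (4,2)Q 3/5 satisfied · (4,4)P 1/4 satisfied
Row 5: (5,1)Q 1/3 satisfied · (5,2)P 3/5 satisfied · (5,3)P 4/6 satisfied · (5,4)Q 0/4 not
Row 6: (6,1)P 2/3 satisfied · (6,3)P 5/6 satisfied · (6,4)P 4/5 satisfied
Row 7: (7,1)P 1/1 satisfied · (7,3)P 3/3 satisfied · (7,4)P 3/3 satisfied
Unsatisfied: (2,3), (5,4) — 2 in total.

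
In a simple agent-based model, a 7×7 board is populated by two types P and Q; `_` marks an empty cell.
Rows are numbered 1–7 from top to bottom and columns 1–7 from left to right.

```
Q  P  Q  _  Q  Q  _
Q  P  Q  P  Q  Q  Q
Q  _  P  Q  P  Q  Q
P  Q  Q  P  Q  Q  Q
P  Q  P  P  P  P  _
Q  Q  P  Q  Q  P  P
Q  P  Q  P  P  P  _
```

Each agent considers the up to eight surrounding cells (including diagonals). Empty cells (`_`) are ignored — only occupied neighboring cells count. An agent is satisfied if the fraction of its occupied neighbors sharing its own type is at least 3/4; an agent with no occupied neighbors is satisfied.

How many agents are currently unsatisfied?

34

Row 1: (1,1)Q 1/3 unhappy · (1,2)P 1/5 unhappy · (1,3)Q 1/4 unhappy · (1,5)Q 3/4 ok · (1,6)Q 4/4 ok
Row 2: (2,1)Q 2/4 unhappy · (2,2)P 2/7 unhappy · (2,3)Q 2/6 unhappy · (2,4)P 2/7 unhappy · (2,5)Q 5/7 unhappy · (2,6)Q 6/7 ok · (2,7)Q 4/4 ok
Row 3: (3,1)Q 2/4 unhappy · (3,3)P 3/7 unhappy · (3,4)Q 4/8 unhappy · (3,5)P 2/8 unhappy · (3,6)Q 7/8 ok · (3,7)Q 5/5 ok
Row 4: (4,1)P 1/4 unhappy · (4,2)Q 3/7 unhappy · (4,3)Q 3/7 unhappy · (4,4)P 5/8 unhappy · (4,5)Q 3/8 unhappy · (4,6)Q 4/7 unhappy · (4,7)Q 3/4 ok
Row 5: (5,1)P 1/5 unhappy · (5,2)Q 4/8 unhappy · (5,3)P 3/8 unhappy · (5,4)P 4/8 unhappy · (5,5)P 4/8 unhappy · (5,6)P 3/7 unhappy
Row 6: (6,1)Q 3/5 unhappy · (6,2)Q 4/8 unhappy · (6,3)P 4/8 unhappy · (6,4)Q 2/8 unhappy · (6,5)Q 1/8 unhappy · (6,6)P 5/6 ok · (6,7)P 3/3 ok
Row 7: (7,1)Q 2/3 unhappy · (7,2)P 1/5 unhappy · (7,3)Q 2/5 unhappy · (7,4)P 2/5 unhappy · (7,5)P 3/5 unhappy · (7,6)P 3/4 ok
Unsatisfied: (1,1), (1,2), (1,3), (2,1), (2,2), (2,3), (2,4), (2,5), (3,1), (3,3), (3,4), (3,5), (4,1), (4,2), (4,3), (4,4), (4,5), (4,6), (5,1), (5,2), (5,3), (5,4), (5,5), (5,6), (6,1), (6,2), (6,3), (6,4), (6,5), (7,1), (7,2), (7,3), (7,4), (7,5) — 34 in total.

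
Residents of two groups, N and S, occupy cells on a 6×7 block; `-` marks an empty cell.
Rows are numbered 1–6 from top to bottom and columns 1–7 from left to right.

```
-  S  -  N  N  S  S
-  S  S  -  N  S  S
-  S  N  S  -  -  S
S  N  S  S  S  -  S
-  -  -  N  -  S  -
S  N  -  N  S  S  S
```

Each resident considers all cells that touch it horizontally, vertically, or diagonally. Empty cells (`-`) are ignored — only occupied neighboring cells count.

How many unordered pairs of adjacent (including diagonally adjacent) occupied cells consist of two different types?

Scan each occupied cell's neighbors to the right and below (and the two forward diagonals) so each pair is counted once.
Row 1: S(1,2)–S(2,2)= S(1,2)–S(2,3)= N(1,4)–N(1,5)= N(1,4)–N(2,5)= N(1,4)–S(2,3)≠ N(1,5)–S(1,6)≠ N(1,5)–N(2,5)= N(1,5)–S(2,6)≠ S(1,6)–S(1,7)= S(1,6)–S(2,6)= S(1,6)–S(2,7)= S(1,6)–N(2,5)≠ S(1,7)–S(2,7)= S(1,7)–S(2,6)=  → 4/14 unlike.
Row 2: S(2,2)–S(2,3)= S(2,2)–S(3,2)= S(2,2)–N(3,3)≠ S(2,3)–N(3,3)≠ S(2,3)–S(3,4)= S(2,3)–S(3,2)= N(2,5)–S(2,6)≠ N(2,5)–S(3,4)≠ S(2,6)–S(2,7)= S(2,6)–S(3,7)= S(2,7)–S(3,7)=  → 4/11 unlike.
Row 3: S(3,2)–N(3,3)≠ S(3,2)–N(4,2)≠ S(3,2)–S(4,3)= S(3,2)–S(4,1)= N(3,3)–S(3,4)≠ N(3,3)–S(4,3)≠ N(3,3)–S(4,4)≠ N(3,3)–N(4,2)= S(3,4)–S(4,4)= S(3,4)–S(4,5)= S(3,4)–S(4,3)= S(3,7)–S(4,7)=  → 5/12 unlike.
Row 4: S(4,1)–N(4,2)≠ N(4,2)–S(4,3)≠ S(4,3)–S(4,4)= S(4,3)–N(5,4)≠ S(4,4)–S(4,5)= S(4,4)–N(5,4)≠ S(4,5)–S(5,6)= S(4,5)–N(5,4)≠ S(4,7)–S(5,6)=  → 5/9 unlike.
Row 5: N(5,4)–N(6,4)= N(5,4)–S(6,5)≠ S(5,6)–S(6,6)= S(5,6)–S(6,7)= S(5,6)–S(6,5)=  → 1/5 unlike.
Row 6: S(6,1)–N(6,2)≠ N(6,4)–S(6,5)≠ S(6,5)–S(6,6)= S(6,6)–S(6,7)=  → 2/4 unlike.
Total adjacent occupied pairs: 55; unlike-type pairs: 21.

21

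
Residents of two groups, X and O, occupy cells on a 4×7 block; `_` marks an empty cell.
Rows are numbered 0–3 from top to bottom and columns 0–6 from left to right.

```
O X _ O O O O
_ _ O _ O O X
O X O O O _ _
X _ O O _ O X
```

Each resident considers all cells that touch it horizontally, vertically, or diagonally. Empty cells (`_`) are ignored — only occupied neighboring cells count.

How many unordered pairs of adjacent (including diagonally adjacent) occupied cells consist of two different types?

Scan each occupied cell's neighbors to the right and below (and the two forward diagonals) so each pair is counted once.
From row 0: 4 unlike of 14 pairs (running 4/14).
From row 1: 2 unlike of 8 pairs (running 6/22).
From row 2: 4 unlike of 13 pairs (running 10/35).
From row 3: 1 unlike of 2 pairs (running 11/37).
Total adjacent occupied pairs: 37; unlike-type pairs: 11.

11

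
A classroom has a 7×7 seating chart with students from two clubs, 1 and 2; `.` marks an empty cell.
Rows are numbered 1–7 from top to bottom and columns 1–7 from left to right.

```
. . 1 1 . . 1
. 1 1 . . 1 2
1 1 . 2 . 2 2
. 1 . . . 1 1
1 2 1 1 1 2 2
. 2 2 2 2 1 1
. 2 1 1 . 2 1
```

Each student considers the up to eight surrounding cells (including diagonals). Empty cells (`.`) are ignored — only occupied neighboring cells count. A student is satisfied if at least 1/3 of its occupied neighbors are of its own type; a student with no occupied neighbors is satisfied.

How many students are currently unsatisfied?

9

Row 1: (1,3)1 3/3 ✓ · (1,4)1 2/2 ✓ · (1,7)1 1/2 ✓
Row 2: (2,2)1 4/4 ✓ · (2,3)1 4/5 ✓ · (2,6)1 1/4 ✗ · (2,7)2 2/4 ✓
Row 3: (3,1)1 3/3 ✓ · (3,2)1 4/4 ✓ · (3,4)2 0/1 ✗ · (3,6)2 2/5 ✓ · (3,7)2 2/5 ✓
Row 4: (4,2)1 4/5 ✓ · (4,6)1 2/6 ✓ · (4,7)1 1/5 ✗
Row 5: (5,1)1 1/3 ✓ · (5,2)2 2/5 ✓ · (5,3)1 2/6 ✓ · (5,4)1 2/5 ✓ · (5,5)1 3/6 ✓ · (5,6)2 2/7 ✗ · (5,7)2 1/5 ✗
Row 6: (6,2)2 3/6 ✓ · (6,3)2 4/8 ✓ · (6,4)2 2/7 ✗ · (6,5)2 3/7 ✓ · (6,6)1 3/7 ✓ · (6,7)1 2/5 ✓
Row 7: (7,2)2 2/3 ✓ · (7,3)1 1/5 ✗ · (7,4)1 1/4 ✗ · (7,6)2 1/4 ✗ · (7,7)1 2/3 ✓
Unsatisfied: (2,6), (3,4), (4,7), (5,6), (5,7), (6,4), (7,3), (7,4), (7,6) — 9 in total.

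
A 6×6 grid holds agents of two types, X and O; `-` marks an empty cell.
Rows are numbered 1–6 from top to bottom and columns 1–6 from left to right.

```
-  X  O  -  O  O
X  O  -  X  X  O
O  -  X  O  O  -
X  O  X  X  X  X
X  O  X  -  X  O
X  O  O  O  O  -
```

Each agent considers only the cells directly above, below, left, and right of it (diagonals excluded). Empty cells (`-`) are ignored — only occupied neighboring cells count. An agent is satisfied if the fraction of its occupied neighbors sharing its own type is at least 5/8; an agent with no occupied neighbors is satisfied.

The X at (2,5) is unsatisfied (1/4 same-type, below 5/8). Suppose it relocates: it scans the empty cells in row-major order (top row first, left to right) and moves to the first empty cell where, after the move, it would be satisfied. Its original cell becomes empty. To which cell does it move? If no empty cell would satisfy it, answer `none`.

(1,1)

Vacating (2,5). Empty cells in order:
  (1,1): 2/2 same-type → satisfied — stop here.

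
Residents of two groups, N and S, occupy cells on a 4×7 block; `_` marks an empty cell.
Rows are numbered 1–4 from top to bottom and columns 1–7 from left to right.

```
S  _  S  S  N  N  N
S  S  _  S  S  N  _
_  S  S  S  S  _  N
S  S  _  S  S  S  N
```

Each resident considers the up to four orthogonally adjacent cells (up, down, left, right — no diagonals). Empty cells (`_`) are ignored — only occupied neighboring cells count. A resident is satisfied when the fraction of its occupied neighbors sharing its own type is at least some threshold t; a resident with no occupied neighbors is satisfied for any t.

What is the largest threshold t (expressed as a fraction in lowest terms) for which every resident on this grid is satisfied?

1/3

Row 1: (1,1)S 1/1 · (1,3)S 1/1 · (1,4)S 2/3 · (1,5)N 1/3 · (1,6)N 3/3 · (1,7)N 1/1
Row 2: (2,1)S 2/2 · (2,2)S 2/2 · (2,4)S 3/3 · (2,5)S 2/4 · (2,6)N 1/2
Row 3: (3,2)S 3/3 · (3,3)S 2/2 · (3,4)S 4/4 · (3,5)S 3/3 · (3,7)N 1/1
Row 4: (4,1)S 1/1 · (4,2)S 2/2 · (4,4)S 2/2 · (4,5)S 3/3 · (4,6)S 1/2 · (4,7)N 1/2
The smallest same-type fraction is 1/3 at (1,5), which reduces to 1/3. Any threshold above that leaves this resident unsatisfied.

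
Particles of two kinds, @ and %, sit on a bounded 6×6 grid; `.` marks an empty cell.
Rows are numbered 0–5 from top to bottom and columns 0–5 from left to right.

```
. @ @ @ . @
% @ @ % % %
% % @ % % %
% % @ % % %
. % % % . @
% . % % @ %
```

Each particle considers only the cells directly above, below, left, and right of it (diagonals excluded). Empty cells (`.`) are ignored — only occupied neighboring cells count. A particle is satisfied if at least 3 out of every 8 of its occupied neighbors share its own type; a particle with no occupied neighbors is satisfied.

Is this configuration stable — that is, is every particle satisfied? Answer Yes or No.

Row 0: (0,1)@ 2/2 ✓ · (0,2)@ 3/3 ✓ · (0,3)@ 1/2 ✓ · (0,5)@ 0/1 ✗
Row 1: (1,0)% 1/2 ✓ · (1,1)@ 2/4 ✓ · (1,2)@ 3/4 ✓ · (1,3)% 2/4 ✓ · (1,4)% 3/3 ✓ · (1,5)% 2/3 ✓
Row 2: (2,0)% 3/3 ✓ · (2,1)% 2/4 ✓ · (2,2)@ 2/4 ✓ · (2,3)% 3/4 ✓ · (2,4)% 4/4 ✓ · (2,5)% 3/3 ✓
Row 3: (3,0)% 2/2 ✓ · (3,1)% 3/4 ✓ · (3,2)@ 1/4 ✗ · (3,3)% 3/4 ✓ · (3,4)% 3/3 ✓ · (3,5)% 2/3 ✓
Row 4: (4,1)% 2/2 ✓ · (4,2)% 3/4 ✓ · (4,3)% 3/3 ✓ · (4,5)@ 0/2 ✗
Row 5: (5,0)% 0/0 ✓ · (5,2)% 2/2 ✓ · (5,3)% 2/3 ✓ · (5,4)@ 0/2 ✗ · (5,5)% 0/2 ✗
For instance (0,5) has only 0/1 same-type neighbors, below 3/8.

No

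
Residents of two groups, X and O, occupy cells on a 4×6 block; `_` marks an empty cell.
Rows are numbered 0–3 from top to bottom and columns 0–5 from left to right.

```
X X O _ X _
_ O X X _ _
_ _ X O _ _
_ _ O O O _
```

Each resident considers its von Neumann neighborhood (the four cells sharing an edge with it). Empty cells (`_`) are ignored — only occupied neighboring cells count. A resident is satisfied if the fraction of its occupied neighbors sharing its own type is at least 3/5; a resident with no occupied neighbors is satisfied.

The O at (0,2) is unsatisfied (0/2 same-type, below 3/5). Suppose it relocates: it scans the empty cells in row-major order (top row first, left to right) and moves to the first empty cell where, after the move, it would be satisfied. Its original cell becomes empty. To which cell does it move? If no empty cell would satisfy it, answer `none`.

Vacating (0,2). Empty cells in order:
  (0,3): 0/2 same-type → still unsatisfied.
  (0,5): 0/1 same-type → still unsatisfied.
  (1,0): 1/2 same-type → still unsatisfied.
  (1,4): 0/2 same-type → still unsatisfied.
  (1,5): 0/0 same-type → satisfied — stop here.

(1,5)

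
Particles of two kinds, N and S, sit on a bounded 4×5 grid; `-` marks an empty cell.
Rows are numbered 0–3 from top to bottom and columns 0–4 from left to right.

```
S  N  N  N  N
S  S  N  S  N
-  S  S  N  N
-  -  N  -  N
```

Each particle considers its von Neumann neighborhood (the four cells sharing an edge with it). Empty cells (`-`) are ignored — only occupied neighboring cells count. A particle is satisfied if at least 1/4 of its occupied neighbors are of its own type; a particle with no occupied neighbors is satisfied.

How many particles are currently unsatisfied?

2

Row 0: (0,0)S 1/2 ✓ · (0,1)N 1/3 ✓ · (0,2)N 3/3 ✓ · (0,3)N 2/3 ✓ · (0,4)N 2/2 ✓
Row 1: (1,0)S 2/2 ✓ · (1,1)S 2/4 ✓ · (1,2)N 1/4 ✓ · (1,3)S 0/4 ✗ · (1,4)N 2/3 ✓
Row 2: (2,1)S 2/2 ✓ · (2,2)S 1/4 ✓ · (2,3)N 1/3 ✓ · (2,4)N 3/3 ✓
Row 3: (3,2)N 0/1 ✗ · (3,4)N 1/1 ✓
Unsatisfied: (1,3), (3,2) — 2 in total.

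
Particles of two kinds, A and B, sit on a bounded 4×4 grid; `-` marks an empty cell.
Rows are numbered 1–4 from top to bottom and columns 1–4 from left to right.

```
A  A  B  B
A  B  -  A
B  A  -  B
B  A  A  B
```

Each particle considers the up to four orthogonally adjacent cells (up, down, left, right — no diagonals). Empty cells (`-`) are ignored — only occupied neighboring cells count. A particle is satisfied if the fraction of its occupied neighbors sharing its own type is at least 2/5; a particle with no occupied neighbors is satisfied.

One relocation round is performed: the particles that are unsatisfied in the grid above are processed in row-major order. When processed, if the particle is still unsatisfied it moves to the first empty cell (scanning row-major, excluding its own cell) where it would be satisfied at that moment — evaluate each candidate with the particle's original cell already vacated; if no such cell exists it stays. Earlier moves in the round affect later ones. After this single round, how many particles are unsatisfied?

Initially unsatisfied (in order): (1,2), (2,1), (2,2), (2,4), (3,1), (3,2).
  (1,2) → (3,3).
  (2,1) → (2,3).
  (2,2) → (1,2).
  (2,4) → (2,1).
  (3,1) → (2,4).
  (3,2): now satisfied by earlier moves; stays.
Resulting grid:
A B B B
A - A B
- A A B
B A A B
Unsatisfied now: (2,3), (4,1).

2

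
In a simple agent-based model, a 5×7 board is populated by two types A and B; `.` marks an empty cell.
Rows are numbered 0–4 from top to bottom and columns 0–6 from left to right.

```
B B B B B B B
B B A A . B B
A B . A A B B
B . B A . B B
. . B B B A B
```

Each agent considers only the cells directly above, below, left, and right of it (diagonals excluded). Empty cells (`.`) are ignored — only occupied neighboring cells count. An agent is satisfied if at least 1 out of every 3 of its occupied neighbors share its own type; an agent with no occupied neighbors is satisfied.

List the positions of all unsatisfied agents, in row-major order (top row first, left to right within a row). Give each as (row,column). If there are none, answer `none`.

(0,0)B 2/2 ok
(0,1)B 3/3 ok
(0,2)B 2/3 ok
(0,3)B 2/3 ok
(0,4)B 2/2 ok
(0,5)B 3/3 ok
(0,6)B 2/2 ok
(1,0)B 2/3 ok
(1,1)B 3/4 ok
(1,2)A 1/3 ok
(1,3)A 2/3 ok
(1,5)B 3/3 ok
(1,6)B 3/3 ok
(2,0)A 0/3 unhappy
(2,1)B 1/2 ok
(2,3)A 3/3 ok
(2,4)A 1/2 ok
(2,5)B 3/4 ok
(2,6)B 3/3 ok
(3,0)B 0/1 unhappy
(3,2)B 1/2 ok
(3,3)A 1/3 ok
(3,5)B 2/3 ok
(3,6)B 3/3 ok
(4,2)B 2/2 ok
(4,3)B 2/3 ok
(4,4)B 1/2 ok
(4,5)A 0/3 unhappy
(4,6)B 1/2 ok

(2,0), (3,0), (4,5)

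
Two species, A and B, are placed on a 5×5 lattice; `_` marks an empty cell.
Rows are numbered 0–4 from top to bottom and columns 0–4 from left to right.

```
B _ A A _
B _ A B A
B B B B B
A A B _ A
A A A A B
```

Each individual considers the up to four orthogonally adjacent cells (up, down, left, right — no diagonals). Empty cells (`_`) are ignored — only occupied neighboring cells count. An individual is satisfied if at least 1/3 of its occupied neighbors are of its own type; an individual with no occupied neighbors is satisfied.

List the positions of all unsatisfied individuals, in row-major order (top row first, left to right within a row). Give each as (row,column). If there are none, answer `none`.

(0,0)B 1/1 ✓
(0,2)A 2/2 ✓
(0,3)A 1/2 ✓
(1,0)B 2/2 ✓
(1,2)A 1/3 ✓
(1,3)B 1/4 ✗
(1,4)A 0/2 ✗
(2,0)B 2/3 ✓
(2,1)B 2/3 ✓
(2,2)B 3/4 ✓
(2,3)B 3/3 ✓
(2,4)B 1/3 ✓
(3,0)A 2/3 ✓
(3,1)A 2/4 ✓
(3,2)B 1/3 ✓
(3,4)A 0/2 ✗
(4,0)A 2/2 ✓
(4,1)A 3/3 ✓
(4,2)A 2/3 ✓
(4,3)A 1/2 ✓
(4,4)B 0/2 ✗

(1,3), (1,4), (3,4), (4,4)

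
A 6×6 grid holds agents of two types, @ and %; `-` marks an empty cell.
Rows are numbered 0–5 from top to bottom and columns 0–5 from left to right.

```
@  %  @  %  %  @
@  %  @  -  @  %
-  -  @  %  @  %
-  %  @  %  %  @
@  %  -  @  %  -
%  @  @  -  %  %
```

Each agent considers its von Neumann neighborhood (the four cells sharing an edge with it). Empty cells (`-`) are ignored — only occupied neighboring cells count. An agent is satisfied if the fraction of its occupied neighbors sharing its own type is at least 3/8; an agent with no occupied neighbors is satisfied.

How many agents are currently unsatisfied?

17

(0,0)@ 1/2 ✓
(0,1)% 1/3 ✗
(0,2)@ 1/3 ✗
(0,3)% 1/2 ✓
(0,4)% 1/3 ✗
(0,5)@ 0/2 ✗
(1,0)@ 1/2 ✓
(1,1)% 1/3 ✗
(1,2)@ 2/3 ✓
(1,4)@ 1/3 ✗
(1,5)% 1/3 ✗
(2,2)@ 2/3 ✓
(2,3)% 1/3 ✗
(2,4)@ 1/4 ✗
(2,5)% 1/3 ✗
(3,1)% 1/2 ✓
(3,2)@ 1/3 ✗
(3,3)% 2/4 ✓
(3,4)% 2/4 ✓
(3,5)@ 0/2 ✗
(4,0)@ 0/2 ✗
(4,1)% 1/3 ✗
(4,3)@ 0/2 ✗
(4,4)% 2/3 ✓
(5,0)% 0/2 ✗
(5,1)@ 1/3 ✗
(5,2)@ 1/1 ✓
(5,4)% 2/2 ✓
(5,5)% 1/1 ✓
Unsatisfied: (0,1), (0,2), (0,4), (0,5), (1,1), (1,4), (1,5), (2,3), (2,4), (2,5), (3,2), (3,5), (4,0), (4,1), (4,3), (5,0), (5,1) — 17 in total.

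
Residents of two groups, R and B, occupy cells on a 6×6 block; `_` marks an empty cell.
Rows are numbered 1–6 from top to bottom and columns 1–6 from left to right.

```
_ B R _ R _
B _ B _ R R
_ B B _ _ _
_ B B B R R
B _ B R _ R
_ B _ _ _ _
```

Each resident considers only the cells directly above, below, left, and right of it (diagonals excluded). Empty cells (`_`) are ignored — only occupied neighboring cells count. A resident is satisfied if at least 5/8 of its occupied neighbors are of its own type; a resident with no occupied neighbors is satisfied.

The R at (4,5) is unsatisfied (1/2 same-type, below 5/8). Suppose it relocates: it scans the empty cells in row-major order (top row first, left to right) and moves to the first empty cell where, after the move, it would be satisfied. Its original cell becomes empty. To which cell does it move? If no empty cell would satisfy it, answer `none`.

Vacating (4,5). Empty cells in order:
  (1,1): 0/2 same-type → still unsatisfied.
  (1,4): 2/2 same-type → satisfied — stop here.

(1,4)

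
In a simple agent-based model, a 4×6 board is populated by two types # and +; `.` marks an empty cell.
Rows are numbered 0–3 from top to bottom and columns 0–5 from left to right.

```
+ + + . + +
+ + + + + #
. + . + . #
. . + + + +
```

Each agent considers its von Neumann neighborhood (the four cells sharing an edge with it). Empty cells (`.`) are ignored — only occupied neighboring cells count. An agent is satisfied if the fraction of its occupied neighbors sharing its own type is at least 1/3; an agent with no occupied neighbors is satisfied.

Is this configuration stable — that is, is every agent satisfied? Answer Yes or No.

Yes

(0,0)+ 2/2 ✓
(0,1)+ 3/3 ✓
(0,2)+ 2/2 ✓
(0,4)+ 2/2 ✓
(0,5)+ 1/2 ✓
(1,0)+ 2/2 ✓
(1,1)+ 4/4 ✓
(1,2)+ 3/3 ✓
(1,3)+ 3/3 ✓
(1,4)+ 2/3 ✓
(1,5)# 1/3 ✓
(2,1)+ 1/1 ✓
(2,3)+ 2/2 ✓
(2,5)# 1/2 ✓
(3,2)+ 1/1 ✓
(3,3)+ 3/3 ✓
(3,4)+ 2/2 ✓
(3,5)+ 1/2 ✓
All meet the threshold, so the configuration is stable.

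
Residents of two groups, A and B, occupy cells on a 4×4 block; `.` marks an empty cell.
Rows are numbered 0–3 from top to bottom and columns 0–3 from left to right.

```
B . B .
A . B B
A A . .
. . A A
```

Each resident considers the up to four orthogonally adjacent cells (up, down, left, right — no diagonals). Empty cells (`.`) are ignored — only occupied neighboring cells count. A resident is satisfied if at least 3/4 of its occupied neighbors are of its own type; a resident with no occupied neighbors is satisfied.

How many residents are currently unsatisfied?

Row 0: (0,0)B 0/1 unhappy · (0,2)B 1/1 ok
Row 1: (1,0)A 1/2 unhappy · (1,2)B 2/2 ok · (1,3)B 1/1 ok
Row 2: (2,0)A 2/2 ok · (2,1)A 1/1 ok
Row 3: (3,2)A 1/1 ok · (3,3)A 1/1 ok
Unsatisfied: (0,0), (1,0) — 2 in total.

2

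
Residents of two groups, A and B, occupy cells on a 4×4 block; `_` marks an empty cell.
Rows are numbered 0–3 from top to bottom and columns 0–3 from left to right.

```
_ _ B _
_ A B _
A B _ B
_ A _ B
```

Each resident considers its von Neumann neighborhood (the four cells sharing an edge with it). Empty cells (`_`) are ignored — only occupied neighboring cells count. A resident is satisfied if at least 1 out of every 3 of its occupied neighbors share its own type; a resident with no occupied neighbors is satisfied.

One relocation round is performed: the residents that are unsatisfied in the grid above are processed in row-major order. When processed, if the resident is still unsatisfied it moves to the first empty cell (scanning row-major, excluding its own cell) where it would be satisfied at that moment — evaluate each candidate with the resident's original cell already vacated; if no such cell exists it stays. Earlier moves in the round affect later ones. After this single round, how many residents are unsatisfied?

Initially unsatisfied (in order): (1,1), (2,0), (2,1), (3,1).
  (1,1) → (0,0).
  (2,0) → (0,1).
  (2,1) → (0,3).
  (3,1): now satisfied by earlier moves; stays.
Resulting grid:
A A B B
_ _ B _
_ _ _ B
_ A _ B
All satisfied now.

0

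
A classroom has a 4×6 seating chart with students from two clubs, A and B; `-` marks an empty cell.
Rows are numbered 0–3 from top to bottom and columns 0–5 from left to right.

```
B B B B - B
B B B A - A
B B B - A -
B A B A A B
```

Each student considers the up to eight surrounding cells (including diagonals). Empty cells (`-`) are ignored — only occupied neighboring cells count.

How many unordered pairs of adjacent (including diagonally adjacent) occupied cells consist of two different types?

Scan each occupied cell's neighbors to the right and below (and the two forward diagonals) so each pair is counted once.
Row 0: B(0,0)–B(0,1)= B(0,0)–B(1,0)= B(0,0)–B(1,1)= B(0,1)–B(0,2)= B(0,1)–B(1,1)= B(0,1)–B(1,2)= B(0,1)–B(1,0)= B(0,2)–B(0,3)= B(0,2)–B(1,2)= B(0,2)–A(1,3)≠ B(0,2)–B(1,1)= B(0,3)–A(1,3)≠ B(0,3)–B(1,2)= B(0,5)–A(1,5)≠  → 3/14 unlike.
Row 1: B(1,0)–B(1,1)= B(1,0)–B(2,0)= B(1,0)–B(2,1)= B(1,1)–B(1,2)= B(1,1)–B(2,1)= B(1,1)–B(2,2)= B(1,1)–B(2,0)= B(1,2)–A(1,3)≠ B(1,2)–B(2,2)= B(1,2)–B(2,1)= A(1,3)–A(2,4)= A(1,3)–B(2,2)≠ A(1,5)–A(2,4)=  → 2/13 unlike.
Row 2: B(2,0)–B(2,1)= B(2,0)–B(3,0)= B(2,0)–A(3,1)≠ B(2,1)–B(2,2)= B(2,1)–A(3,1)≠ B(2,1)–B(3,2)= B(2,1)–B(3,0)= B(2,2)–B(3,2)= B(2,2)–A(3,3)≠ B(2,2)–A(3,1)≠ A(2,4)–A(3,4)= A(2,4)–B(3,5)≠ A(2,4)–A(3,3)=  → 5/13 unlike.
Row 3: B(3,0)–A(3,1)≠ A(3,1)–B(3,2)≠ B(3,2)–A(3,3)≠ A(3,3)–A(3,4)= A(3,4)–B(3,5)≠  → 4/5 unlike.
Total adjacent occupied pairs: 45; unlike-type pairs: 14.

14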